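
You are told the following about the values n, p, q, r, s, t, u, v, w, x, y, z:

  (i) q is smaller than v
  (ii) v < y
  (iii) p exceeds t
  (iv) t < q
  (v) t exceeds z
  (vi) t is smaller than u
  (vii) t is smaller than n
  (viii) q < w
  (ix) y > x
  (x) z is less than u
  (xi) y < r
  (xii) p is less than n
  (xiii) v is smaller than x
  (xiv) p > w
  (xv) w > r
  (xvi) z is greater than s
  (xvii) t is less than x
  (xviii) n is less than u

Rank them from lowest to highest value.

Each adjacent pair is fixed by a given relation: s < z; z < t; t < q; q < v; v < x; x < y; y < r; r < w; w < p; p < n; n < u. Chaining them end to end gives the full order.

s < z < t < q < v < x < y < r < w < p < n < u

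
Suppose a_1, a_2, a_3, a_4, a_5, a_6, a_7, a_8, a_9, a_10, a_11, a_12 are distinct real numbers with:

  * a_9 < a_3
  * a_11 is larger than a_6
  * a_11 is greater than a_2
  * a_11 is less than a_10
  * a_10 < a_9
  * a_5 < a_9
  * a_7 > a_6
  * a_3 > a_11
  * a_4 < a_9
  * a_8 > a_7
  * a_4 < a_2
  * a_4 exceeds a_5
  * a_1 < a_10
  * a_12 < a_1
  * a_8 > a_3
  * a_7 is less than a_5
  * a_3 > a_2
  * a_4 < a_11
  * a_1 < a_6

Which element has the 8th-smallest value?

a_11

Piecing the relations together gives one ordering: a_12 < a_1 < a_6 < a_7 < a_5 < a_4 < a_2 < a_11 < a_10 < a_9 < a_3 < a_8.
The 8th smallest is a_11.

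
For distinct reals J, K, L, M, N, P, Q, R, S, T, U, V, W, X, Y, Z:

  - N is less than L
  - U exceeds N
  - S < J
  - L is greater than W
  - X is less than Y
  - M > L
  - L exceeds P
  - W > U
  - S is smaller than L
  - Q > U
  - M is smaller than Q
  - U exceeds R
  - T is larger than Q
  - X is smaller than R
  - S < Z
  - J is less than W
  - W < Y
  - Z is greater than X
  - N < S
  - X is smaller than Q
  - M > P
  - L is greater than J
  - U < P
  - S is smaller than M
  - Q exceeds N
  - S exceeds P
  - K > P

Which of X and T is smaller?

X < R and R < U give X < U.
With U < P: X < R < U < P.
Then P < S extends the chain to S.
With S < J: X < R < U < P < S < J.
Then J < W extends the chain to W.
With W < L: X < R < U < P < S < J < W < L.
With L < M: X < R < U < P < S < J < W < L < M.
Then M < Q extends the chain to Q.
Then Q < T extends the chain to T.
So X < T; X is the smaller of the two.

X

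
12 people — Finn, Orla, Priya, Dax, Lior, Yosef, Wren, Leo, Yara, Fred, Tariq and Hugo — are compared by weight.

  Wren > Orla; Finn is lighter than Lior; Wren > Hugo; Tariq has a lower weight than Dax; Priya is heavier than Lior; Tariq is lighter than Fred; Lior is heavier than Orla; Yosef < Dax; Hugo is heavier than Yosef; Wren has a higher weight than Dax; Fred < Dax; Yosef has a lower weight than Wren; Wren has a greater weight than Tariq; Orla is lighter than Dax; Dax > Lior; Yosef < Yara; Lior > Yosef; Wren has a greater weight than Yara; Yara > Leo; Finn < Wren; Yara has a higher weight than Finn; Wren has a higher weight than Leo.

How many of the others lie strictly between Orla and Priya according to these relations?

The relations place Orla below Priya. An element lies strictly between them when it is forced above Orla and also forced below Priya.
Above Orla: {Lior, Dax, Wren}. Below Priya: {Finn, Yosef, Lior}.
Intersection: {Lior} — 1.

1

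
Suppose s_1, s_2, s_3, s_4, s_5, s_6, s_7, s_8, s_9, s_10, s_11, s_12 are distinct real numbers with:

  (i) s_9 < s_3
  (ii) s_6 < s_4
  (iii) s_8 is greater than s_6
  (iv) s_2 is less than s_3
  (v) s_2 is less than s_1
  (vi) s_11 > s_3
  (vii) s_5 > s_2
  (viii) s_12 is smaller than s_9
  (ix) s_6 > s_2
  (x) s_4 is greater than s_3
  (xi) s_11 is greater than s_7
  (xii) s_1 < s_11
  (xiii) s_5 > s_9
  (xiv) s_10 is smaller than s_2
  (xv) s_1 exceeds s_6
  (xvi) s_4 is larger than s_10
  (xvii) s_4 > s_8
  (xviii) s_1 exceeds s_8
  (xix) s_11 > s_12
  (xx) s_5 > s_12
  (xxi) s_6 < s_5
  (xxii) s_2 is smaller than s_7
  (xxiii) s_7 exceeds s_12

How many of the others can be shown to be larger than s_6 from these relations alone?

Directly above s_6: s_8, s_5, s_1, s_4.
One step further: s_11 (5 so far).
Nothing else is reachable above s_6; 5 in all.

5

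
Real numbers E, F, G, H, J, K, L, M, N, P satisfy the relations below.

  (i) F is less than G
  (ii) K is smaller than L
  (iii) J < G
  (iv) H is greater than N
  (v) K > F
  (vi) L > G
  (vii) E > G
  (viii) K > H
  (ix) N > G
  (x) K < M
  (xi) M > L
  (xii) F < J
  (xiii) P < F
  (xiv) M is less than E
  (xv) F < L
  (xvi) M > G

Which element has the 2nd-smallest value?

Piecing the relations together gives one ordering: P < F < J < G < N < H < K < L < M < E.
The 2nd smallest is F.

F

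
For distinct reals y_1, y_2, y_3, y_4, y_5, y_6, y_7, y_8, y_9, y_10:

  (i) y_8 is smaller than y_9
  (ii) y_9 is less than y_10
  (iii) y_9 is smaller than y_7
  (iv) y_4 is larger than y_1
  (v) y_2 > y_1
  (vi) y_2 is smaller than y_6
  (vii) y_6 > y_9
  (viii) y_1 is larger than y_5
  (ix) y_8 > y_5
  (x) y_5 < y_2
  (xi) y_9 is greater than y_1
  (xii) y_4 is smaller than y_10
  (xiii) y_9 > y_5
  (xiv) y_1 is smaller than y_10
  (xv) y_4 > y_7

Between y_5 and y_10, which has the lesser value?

y_5 < y_8 and y_8 < y_9 give y_5 < y_9.
Then y_9 < y_7 extends the chain to y_7.
Then y_7 < y_4 extends the chain to y_4.
Then y_4 < y_10 extends the chain to y_10.
So y_5 < y_10; y_5 is the smaller of the two.

y_5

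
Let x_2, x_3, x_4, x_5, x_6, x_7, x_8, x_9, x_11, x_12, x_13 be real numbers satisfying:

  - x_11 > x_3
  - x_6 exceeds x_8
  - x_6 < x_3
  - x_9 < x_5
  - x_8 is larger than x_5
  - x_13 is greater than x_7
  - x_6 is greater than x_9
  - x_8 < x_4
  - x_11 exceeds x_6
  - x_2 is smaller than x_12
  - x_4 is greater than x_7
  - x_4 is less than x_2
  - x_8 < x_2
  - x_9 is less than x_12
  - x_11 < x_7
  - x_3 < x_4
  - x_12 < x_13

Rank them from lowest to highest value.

x_9 < x_5 < x_8 < x_6 < x_3 < x_11 < x_7 < x_4 < x_2 < x_12 < x_13

Nothing is placed below x_9, so it is least; from there x_9 < x_5; x_5 < x_8; x_8 < x_6; x_6 < x_3; x_3 < x_11; x_11 < x_7; x_7 < x_4; x_4 < x_2; x_2 < x_12; x_12 < x_13, each given directly.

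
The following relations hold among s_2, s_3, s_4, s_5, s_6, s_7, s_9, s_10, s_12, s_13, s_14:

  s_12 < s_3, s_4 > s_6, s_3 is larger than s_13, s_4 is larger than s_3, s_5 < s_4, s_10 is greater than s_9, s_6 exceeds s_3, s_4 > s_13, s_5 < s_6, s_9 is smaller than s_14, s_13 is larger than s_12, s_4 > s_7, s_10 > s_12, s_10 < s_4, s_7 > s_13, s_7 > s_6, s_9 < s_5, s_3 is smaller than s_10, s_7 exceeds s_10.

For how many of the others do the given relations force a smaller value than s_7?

From s_7 the given relations immediately reach s_13, s_10, s_6.
From those, s_9, s_12, s_5, s_3 — 7 in total.
No other element is forced below s_7 by the given relations, so the count is 7.

7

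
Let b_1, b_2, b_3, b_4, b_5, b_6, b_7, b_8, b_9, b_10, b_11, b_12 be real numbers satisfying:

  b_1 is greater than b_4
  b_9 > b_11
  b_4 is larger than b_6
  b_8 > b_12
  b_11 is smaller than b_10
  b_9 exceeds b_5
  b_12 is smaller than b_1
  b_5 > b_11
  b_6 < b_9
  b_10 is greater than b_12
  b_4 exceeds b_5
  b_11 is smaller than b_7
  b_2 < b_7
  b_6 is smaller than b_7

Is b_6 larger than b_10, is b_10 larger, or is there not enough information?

Following every chain through b_6: above b_6 we get b_9, b_4, b_1, b_7.
b_10 is not reached, and no chain runs the other way from b_10 to b_6.
So the given relations leave the order of b_6 and b_10 undetermined.

undetermined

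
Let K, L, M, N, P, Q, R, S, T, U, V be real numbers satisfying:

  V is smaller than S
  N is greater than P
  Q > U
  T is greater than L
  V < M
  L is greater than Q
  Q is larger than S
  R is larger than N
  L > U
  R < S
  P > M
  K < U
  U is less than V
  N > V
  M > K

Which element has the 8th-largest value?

M

The consecutive relations fix a unique order: K < U < V < M < P < N < R < S < Q < L < T.
Counting 8 from the largest end gives M.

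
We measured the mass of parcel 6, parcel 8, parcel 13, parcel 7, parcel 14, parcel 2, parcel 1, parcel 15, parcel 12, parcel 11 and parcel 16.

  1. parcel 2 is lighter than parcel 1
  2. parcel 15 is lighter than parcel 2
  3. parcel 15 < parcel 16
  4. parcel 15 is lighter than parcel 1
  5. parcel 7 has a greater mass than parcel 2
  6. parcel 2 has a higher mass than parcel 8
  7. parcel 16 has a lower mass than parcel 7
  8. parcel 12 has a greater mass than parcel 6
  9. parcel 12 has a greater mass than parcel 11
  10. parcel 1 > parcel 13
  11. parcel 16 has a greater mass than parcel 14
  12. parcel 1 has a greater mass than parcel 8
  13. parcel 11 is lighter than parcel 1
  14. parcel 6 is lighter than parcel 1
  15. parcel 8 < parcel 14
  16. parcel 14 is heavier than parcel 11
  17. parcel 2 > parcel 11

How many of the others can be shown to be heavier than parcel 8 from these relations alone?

5

The elements the relations force above parcel 8 are parcel 14, parcel 2, parcel 1, parcel 16, parcel 7 — no chain reaches any other.
That is 5.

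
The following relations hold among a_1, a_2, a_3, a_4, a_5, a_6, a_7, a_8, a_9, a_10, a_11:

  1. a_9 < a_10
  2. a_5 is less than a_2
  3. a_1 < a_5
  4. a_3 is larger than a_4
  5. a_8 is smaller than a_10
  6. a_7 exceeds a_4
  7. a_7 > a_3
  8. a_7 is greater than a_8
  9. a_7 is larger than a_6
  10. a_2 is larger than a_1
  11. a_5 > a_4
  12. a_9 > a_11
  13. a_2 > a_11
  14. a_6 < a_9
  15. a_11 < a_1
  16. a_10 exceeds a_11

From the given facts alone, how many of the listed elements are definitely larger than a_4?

From a_4 the given relations immediately reach a_3, a_7, a_5.
From those, a_2 — 4 in total.
No other element is forced above a_4 by the given relations, so the count is 4.

4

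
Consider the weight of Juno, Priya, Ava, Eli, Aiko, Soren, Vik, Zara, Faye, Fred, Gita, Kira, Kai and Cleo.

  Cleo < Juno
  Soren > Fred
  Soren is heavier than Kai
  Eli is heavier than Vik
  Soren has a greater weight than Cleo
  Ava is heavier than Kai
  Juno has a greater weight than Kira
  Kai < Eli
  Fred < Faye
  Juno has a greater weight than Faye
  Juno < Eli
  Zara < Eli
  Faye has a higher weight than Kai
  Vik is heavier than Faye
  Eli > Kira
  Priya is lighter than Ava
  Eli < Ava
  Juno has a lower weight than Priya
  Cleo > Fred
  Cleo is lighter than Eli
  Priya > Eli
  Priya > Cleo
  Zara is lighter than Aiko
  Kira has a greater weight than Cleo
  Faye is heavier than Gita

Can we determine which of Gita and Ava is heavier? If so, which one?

The relevant relations are Gita < Faye; Faye < Vik; Vik < Eli; Eli < Ava.
Together: Gita < Faye < Vik < Eli < Ava.
So Ava is heavier.

Ava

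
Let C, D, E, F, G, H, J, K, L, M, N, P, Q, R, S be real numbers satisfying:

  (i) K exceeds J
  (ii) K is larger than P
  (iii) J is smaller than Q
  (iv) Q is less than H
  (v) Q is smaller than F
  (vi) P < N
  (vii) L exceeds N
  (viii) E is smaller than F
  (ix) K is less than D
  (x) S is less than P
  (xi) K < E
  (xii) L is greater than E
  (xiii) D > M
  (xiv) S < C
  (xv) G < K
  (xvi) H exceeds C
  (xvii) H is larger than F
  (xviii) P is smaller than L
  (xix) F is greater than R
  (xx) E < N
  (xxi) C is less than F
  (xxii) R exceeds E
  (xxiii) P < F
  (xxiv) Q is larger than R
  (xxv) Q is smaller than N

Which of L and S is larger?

S < P and P < K give S < K.
Then K < E extends the chain to E.
With E < R: S < P < K < E < R.
Then R < Q extends the chain to Q.
Then Q < N extends the chain to N.
With N < L: S < P < K < E < R < Q < N < L.
So S < L; L is the larger of the two.

L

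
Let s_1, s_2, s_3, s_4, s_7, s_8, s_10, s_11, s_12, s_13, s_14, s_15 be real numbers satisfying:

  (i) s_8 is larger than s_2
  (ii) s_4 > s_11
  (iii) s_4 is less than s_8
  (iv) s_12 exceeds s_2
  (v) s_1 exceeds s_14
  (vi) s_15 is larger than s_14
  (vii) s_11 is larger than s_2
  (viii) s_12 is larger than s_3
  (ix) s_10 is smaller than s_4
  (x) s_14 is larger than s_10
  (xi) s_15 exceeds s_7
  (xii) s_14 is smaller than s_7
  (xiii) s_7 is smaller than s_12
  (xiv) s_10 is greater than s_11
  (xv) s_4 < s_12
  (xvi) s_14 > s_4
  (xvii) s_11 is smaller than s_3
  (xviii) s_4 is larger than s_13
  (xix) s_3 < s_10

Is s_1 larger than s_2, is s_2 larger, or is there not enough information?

Link the given pairs in sequence: s_2 < s_11; s_11 < s_10; s_10 < s_4; s_4 < s_14; s_14 < s_1.
Chaining these gives s_2 < s_11 < s_10 < s_4 < s_14 < s_1.
So s_1 is larger.

s_1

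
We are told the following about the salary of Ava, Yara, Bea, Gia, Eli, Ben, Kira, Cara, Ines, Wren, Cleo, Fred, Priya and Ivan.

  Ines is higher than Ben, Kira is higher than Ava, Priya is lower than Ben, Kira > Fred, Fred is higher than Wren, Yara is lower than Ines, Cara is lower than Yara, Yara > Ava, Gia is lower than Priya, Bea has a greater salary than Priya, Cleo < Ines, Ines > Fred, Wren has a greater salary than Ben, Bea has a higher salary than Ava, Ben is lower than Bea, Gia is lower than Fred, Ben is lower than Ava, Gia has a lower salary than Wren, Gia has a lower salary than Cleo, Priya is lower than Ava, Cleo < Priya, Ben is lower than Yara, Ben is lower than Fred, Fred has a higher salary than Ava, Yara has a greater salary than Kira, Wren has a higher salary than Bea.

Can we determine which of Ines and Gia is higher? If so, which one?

Following the relations from Gia: Gia < Cleo < Priya < Ben < Ava < Bea < Wren < Fred < Kira < Yara < Ines.
So Ines is higher.

Ines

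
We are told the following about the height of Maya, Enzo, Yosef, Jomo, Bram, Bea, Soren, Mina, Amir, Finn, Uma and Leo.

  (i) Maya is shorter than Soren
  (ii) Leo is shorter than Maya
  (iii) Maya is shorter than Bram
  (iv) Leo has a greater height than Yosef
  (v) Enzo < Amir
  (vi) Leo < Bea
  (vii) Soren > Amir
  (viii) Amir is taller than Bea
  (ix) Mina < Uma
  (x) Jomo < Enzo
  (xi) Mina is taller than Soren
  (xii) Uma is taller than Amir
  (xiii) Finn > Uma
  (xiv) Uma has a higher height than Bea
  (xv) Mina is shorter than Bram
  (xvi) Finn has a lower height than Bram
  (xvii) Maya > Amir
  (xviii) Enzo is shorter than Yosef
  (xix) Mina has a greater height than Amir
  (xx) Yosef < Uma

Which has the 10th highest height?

Chaining the given pairs: Jomo < Enzo < Yosef < Leo < Bea < Amir < Maya < Soren < Mina < Uma < Finn < Bram.
The 10th largest is Yosef.

Yosef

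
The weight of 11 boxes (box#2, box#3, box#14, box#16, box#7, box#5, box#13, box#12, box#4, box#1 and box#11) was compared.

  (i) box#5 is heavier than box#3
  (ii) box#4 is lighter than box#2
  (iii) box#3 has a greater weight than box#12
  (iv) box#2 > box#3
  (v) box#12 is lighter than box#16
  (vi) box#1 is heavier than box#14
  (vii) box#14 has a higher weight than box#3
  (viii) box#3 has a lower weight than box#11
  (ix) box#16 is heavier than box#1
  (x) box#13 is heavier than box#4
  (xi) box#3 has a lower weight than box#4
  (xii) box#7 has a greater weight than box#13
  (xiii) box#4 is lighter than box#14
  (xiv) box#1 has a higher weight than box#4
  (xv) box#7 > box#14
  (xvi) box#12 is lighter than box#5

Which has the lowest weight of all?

box#3 is not least since box#12 < box#3; box#4 is not least since box#3 < box#4; box#2 is not least since box#3 < box#2; box#11 is not least since box#3 < box#11; box#13 is not least since box#4 < box#13; box#14 is not least since box#4 < box#14; box#7 is not least since box#13 < box#7; box#5 is not least since box#3 < box#5; box#1 is not least since box#4 < box#1; box#16 is not least since box#1 < box#16.
Only box#12 has nothing below it, so box#12 is the lowest weight.

box#12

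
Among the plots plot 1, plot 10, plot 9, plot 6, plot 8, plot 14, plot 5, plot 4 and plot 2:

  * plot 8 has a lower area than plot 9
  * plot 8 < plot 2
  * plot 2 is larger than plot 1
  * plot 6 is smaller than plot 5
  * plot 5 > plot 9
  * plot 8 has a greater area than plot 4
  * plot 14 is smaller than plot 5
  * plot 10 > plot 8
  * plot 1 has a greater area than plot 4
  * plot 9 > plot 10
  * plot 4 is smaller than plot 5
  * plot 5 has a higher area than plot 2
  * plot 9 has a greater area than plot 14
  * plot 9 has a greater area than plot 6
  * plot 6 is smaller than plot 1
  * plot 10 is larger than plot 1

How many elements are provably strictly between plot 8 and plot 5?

Chaining upward from plot 8 reaches: plot 2, plot 10, plot 9.
Chaining downward from plot 5 reaches: plot 4, plot 6, plot 1, plot 2, plot 14, plot 10, plot 9.
Strictly between plot 8 and plot 5 are those in both lists: plot 2, plot 10, plot 9 — 3 elements.

3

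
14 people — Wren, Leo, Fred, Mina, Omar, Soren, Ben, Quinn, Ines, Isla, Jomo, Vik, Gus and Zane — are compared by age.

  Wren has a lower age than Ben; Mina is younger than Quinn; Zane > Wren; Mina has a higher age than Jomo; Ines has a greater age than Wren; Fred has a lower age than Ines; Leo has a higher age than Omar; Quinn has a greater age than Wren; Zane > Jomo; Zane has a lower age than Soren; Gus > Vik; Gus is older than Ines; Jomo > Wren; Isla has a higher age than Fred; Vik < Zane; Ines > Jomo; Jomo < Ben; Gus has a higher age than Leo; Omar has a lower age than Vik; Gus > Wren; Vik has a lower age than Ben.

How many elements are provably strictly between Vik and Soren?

1

Chaining upward from Vik reaches: Ben, Zane, Gus.
Chaining downward from Soren reaches: Omar, Wren, Jomo, Zane.
Strictly between Vik and Soren are those in both lists: Zane — 1 element.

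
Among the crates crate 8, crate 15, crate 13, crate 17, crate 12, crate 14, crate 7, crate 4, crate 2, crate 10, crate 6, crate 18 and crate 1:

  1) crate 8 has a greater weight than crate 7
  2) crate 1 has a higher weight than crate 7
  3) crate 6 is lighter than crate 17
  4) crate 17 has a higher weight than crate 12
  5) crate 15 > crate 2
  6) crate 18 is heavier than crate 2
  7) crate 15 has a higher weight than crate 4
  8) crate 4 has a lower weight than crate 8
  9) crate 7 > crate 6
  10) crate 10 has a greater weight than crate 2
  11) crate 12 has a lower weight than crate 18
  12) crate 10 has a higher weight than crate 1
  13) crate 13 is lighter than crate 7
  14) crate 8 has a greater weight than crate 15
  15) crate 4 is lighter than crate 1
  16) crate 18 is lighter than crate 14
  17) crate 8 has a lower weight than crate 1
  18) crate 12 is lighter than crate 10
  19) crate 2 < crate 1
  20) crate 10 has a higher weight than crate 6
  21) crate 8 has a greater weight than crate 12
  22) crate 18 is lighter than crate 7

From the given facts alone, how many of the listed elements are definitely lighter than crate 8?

8

The elements the relations force below crate 8 are crate 2, crate 13, crate 6, crate 4, crate 12, crate 15, crate 18, crate 7 — no chain reaches any other.
That is 8.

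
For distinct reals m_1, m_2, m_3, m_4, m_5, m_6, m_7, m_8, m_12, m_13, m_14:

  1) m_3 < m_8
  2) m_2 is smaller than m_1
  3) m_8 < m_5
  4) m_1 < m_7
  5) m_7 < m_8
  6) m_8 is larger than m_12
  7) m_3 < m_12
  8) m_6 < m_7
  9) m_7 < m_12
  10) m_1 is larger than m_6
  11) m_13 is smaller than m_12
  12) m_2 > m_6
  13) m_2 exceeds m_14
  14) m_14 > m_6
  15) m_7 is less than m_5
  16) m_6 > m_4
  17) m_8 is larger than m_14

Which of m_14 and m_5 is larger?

m_5

m_14 < m_2 and m_2 < m_1 give m_14 < m_1.
With m_1 < m_7: m_14 < m_2 < m_1 < m_7.
With m_7 < m_12: m_14 < m_2 < m_1 < m_7 < m_12.
With m_12 < m_8: m_14 < m_2 < m_1 < m_7 < m_12 < m_8.
Then m_8 < m_5 extends the chain to m_5.
So m_14 < m_5; m_5 is the larger of the two.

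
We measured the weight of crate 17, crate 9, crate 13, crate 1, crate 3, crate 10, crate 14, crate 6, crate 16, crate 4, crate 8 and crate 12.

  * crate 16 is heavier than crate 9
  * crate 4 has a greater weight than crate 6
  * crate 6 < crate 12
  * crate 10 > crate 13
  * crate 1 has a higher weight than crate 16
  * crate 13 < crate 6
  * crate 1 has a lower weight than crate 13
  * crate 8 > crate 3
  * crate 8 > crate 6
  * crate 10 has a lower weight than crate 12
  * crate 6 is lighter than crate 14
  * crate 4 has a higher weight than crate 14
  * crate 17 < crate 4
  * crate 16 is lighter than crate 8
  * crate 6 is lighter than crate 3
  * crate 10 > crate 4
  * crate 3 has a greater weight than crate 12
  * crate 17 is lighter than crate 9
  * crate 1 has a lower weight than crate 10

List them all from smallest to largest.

crate 17 < crate 9 < crate 16 < crate 1 < crate 13 < crate 6 < crate 14 < crate 4 < crate 10 < crate 12 < crate 3 < crate 8

The consecutive links are each given: crate 17 < crate 9; crate 9 < crate 16; crate 16 < crate 1; crate 1 < crate 13; crate 13 < crate 6; crate 6 < crate 14; crate 14 < crate 4; crate 4 < crate 10; crate 10 < crate 12; crate 12 < crate 3; crate 3 < crate 8.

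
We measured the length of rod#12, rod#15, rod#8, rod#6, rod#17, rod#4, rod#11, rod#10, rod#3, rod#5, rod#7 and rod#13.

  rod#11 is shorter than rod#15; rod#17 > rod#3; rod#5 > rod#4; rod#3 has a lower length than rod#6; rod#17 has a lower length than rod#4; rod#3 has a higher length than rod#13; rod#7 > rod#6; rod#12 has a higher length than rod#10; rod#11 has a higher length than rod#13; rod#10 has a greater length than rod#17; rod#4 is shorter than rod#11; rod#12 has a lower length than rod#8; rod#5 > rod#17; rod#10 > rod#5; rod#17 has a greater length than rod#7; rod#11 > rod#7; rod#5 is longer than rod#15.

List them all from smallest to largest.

rod#13 < rod#3 < rod#6 < rod#7 < rod#17 < rod#4 < rod#11 < rod#15 < rod#5 < rod#10 < rod#12 < rod#8

Nothing is placed below rod#13, so it is least; from there rod#13 < rod#3; rod#3 < rod#6; rod#6 < rod#7; rod#7 < rod#17; rod#17 < rod#4; rod#4 < rod#11; rod#11 < rod#15; rod#15 < rod#5; rod#5 < rod#10; rod#10 < rod#12; rod#12 < rod#8, each given directly.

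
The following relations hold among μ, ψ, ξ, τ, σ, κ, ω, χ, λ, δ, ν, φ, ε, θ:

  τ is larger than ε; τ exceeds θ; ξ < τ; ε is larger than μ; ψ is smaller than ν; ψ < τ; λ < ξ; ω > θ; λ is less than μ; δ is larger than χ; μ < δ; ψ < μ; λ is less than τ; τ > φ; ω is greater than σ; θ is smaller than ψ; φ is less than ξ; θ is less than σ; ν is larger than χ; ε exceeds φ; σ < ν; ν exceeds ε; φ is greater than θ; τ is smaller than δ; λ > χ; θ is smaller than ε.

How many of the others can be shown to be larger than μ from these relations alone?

4

From μ the given relations immediately reach ε, δ.
From those, τ, ν — 4 in total.
Nothing else is reachable above μ; 4 in all.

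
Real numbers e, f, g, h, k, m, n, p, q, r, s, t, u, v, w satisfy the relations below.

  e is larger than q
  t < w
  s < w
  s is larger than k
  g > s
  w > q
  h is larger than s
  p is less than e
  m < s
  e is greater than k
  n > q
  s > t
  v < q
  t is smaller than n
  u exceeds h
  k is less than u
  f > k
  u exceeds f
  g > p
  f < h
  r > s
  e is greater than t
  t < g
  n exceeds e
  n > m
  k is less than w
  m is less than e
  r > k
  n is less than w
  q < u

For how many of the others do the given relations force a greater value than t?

8

Directly above t: s, e, n, g, w.
One step further: h, r (7 so far).
One step further: u (8 so far).
Nothing else is reachable above t; 8 in all.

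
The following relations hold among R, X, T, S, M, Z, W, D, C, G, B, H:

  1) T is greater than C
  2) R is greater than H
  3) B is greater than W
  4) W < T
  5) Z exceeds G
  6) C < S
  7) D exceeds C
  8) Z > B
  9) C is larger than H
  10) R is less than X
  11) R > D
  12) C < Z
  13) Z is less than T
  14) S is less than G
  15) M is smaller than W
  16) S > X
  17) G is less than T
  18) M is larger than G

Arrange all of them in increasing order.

Nothing is placed below H, so it is least; from there H < C; C < D; D < R; R < X; X < S; S < G; G < M; M < W; W < B; B < Z; Z < T, each given directly.

H < C < D < R < X < S < G < M < W < B < Z < T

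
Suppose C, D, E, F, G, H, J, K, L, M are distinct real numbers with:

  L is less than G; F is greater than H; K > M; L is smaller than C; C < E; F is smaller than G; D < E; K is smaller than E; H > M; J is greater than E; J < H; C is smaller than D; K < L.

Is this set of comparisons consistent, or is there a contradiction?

Every relation is compatible with M < K < L < C < D < E < J < H < F < G; the set is consistent.

consistent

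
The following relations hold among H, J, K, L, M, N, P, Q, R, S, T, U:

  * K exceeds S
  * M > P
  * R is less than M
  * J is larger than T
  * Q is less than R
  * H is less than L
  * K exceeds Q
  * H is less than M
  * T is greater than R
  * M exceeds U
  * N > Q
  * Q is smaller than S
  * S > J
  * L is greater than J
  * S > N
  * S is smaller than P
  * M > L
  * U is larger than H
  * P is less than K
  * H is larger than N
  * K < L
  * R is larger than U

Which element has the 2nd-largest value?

L

Piecing the relations together gives one ordering: Q < N < H < U < R < T < J < S < P < K < L < M.
Counting 2 from the largest end gives L.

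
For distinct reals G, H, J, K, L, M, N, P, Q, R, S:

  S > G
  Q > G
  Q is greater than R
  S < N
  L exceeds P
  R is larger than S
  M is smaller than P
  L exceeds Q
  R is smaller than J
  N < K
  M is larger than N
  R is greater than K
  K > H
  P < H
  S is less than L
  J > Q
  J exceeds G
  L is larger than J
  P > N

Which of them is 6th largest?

H

Chaining the given pairs: G < S < N < M < P < H < K < R < Q < J < L.
The 6th largest is H.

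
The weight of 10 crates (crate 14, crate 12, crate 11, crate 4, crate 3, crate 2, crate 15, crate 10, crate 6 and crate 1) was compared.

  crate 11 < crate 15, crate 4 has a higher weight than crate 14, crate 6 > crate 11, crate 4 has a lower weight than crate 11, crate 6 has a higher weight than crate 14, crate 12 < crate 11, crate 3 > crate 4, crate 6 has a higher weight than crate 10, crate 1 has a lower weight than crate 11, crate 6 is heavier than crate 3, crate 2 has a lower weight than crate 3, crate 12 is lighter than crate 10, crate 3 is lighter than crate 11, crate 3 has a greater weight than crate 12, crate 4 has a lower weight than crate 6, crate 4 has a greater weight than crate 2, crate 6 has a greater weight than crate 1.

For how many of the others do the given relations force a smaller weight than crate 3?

4

From crate 3 the given relations immediately reach crate 2, crate 12, crate 4.
From those, crate 14 — 4 in total.
No other element is forced below crate 3 by the given relations, so the count is 4.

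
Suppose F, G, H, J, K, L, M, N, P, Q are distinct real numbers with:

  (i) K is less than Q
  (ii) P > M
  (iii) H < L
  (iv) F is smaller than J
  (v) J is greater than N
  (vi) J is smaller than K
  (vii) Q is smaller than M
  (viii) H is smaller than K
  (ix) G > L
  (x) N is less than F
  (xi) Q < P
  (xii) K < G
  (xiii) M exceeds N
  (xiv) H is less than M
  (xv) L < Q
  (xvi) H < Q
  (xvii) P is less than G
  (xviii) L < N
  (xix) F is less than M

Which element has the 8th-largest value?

Piecing the relations together gives one ordering: H < L < N < F < J < K < Q < M < P < G.
The 8th largest is N.

N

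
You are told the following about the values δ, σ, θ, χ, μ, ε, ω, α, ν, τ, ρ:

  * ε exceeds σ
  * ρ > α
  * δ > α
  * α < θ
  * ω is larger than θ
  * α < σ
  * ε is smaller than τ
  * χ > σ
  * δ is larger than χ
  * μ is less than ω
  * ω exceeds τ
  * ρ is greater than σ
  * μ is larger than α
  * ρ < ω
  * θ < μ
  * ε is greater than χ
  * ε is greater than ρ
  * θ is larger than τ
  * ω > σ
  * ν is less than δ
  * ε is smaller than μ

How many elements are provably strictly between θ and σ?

4

Chaining upward from σ reaches: χ, δ, ρ, ε, τ, μ, ω.
Chaining downward from θ reaches: α, χ, ρ, ε, τ.
Strictly between σ and θ are those in both lists: χ, ρ, ε, τ — 4 elements.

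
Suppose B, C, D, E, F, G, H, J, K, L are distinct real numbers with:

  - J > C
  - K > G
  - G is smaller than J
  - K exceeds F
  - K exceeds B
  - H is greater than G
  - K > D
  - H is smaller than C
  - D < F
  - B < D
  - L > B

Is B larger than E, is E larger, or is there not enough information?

Following every chain through B: above B we get L, D, F, K.
E is not reached, and no chain runs the other way from E to B.
So the given relations leave the order of B and E undetermined.

undetermined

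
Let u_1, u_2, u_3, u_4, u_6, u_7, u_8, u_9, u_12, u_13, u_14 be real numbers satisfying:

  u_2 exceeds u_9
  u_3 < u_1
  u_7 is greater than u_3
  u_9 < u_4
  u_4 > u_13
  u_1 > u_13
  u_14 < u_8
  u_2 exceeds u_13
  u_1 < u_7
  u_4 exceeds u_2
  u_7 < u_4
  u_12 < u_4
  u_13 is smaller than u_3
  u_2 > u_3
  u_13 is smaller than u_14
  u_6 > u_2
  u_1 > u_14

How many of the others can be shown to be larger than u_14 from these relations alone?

From u_14 the given relations immediately reach u_1, u_8.
From those, u_7 — 3 in total.
From those, u_4 — 4 in total.
No other element is forced above u_14 by the given relations, so the count is 4.

4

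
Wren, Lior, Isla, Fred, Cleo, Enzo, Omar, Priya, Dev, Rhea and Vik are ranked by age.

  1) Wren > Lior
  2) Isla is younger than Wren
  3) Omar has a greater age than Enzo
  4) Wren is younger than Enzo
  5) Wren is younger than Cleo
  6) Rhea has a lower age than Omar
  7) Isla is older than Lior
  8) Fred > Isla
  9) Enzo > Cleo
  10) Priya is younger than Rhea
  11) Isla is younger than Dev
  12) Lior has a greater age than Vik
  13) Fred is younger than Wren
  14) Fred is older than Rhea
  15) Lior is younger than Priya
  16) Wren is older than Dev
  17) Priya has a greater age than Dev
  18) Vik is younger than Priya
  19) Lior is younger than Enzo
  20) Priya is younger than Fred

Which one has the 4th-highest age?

Wren

The consecutive relations fix a unique order: Vik < Lior < Isla < Dev < Priya < Rhea < Fred < Wren < Cleo < Enzo < Omar.
Counting 4 from the largest end gives Wren.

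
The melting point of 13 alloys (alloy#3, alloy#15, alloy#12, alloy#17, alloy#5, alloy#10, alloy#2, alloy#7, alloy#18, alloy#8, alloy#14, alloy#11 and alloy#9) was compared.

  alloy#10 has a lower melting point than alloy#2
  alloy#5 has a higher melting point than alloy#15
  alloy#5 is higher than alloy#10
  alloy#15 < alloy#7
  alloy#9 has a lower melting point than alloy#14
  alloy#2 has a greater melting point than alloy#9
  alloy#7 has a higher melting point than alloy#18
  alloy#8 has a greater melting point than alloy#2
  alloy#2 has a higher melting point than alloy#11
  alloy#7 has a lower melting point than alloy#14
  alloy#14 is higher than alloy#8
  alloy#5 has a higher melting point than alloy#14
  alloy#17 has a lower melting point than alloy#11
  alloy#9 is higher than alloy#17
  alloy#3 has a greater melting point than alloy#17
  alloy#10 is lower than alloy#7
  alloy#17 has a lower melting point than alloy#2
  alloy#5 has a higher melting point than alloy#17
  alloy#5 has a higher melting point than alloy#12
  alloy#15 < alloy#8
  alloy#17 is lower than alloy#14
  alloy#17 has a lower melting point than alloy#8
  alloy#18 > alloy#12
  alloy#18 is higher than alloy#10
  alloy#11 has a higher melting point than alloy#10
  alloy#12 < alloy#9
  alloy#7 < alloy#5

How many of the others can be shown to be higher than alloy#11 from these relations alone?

4

The elements the relations force above alloy#11 are alloy#2, alloy#8, alloy#14, alloy#5 — no chain reaches any other.
That is 4.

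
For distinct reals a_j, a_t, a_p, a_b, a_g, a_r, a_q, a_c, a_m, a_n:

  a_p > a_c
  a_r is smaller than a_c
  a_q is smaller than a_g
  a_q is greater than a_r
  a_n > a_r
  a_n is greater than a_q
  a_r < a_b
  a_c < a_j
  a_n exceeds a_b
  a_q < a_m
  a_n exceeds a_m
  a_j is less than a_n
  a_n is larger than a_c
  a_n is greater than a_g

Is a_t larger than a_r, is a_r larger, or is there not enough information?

undetermined

Following every chain through a_r: above a_r we get a_q, a_g, a_m, a_c, a_j, a_p, a_b, a_n.
a_t is not reached, and no chain runs the other way from a_t to a_r.
So the given relations leave the order of a_r and a_t undetermined.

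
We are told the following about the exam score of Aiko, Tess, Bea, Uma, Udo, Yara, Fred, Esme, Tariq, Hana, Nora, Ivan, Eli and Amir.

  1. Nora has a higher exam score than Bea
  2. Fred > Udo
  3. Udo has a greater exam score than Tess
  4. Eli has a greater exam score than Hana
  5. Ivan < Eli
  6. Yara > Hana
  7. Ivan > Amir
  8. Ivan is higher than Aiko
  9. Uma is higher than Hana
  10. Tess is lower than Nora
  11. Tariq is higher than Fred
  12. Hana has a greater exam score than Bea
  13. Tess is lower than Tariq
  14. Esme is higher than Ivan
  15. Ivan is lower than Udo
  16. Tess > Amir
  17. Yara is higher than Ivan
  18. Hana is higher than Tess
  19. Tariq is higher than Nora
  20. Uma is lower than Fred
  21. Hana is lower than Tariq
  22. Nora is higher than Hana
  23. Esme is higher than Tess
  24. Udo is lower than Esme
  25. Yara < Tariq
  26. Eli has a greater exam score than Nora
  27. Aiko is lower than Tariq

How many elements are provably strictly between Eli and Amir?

4

The relations place Amir below Eli. An element lies strictly between them when it is forced above Amir and also forced below Eli.
Above Amir: {Ivan, Tess, Hana, Udo, Uma, Yara, Nora, Esme, Fred, Tariq}. Below Eli: {Aiko, Bea, Ivan, Tess, Hana, Nora}.
Intersection: {Ivan, Tess, Hana, Nora} — 4.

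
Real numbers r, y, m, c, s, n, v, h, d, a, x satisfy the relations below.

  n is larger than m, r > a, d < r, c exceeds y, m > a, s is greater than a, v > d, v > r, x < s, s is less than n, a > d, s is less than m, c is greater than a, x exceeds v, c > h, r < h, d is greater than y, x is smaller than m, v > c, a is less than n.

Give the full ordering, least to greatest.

y < d < a < r < h < c < v < x < s < m < n

Each adjacent pair is fixed by a given relation: y < d; d < a; a < r; r < h; h < c; c < v; v < x; x < s; s < m; m < n. Chaining them end to end gives the full order.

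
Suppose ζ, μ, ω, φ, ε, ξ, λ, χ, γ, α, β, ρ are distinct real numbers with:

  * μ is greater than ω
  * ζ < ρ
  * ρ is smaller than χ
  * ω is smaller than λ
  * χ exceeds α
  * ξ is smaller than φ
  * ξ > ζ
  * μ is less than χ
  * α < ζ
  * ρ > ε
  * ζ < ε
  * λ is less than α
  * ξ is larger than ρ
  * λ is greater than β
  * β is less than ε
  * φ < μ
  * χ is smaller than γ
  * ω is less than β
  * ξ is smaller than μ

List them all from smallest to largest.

The consecutive links are each given: ω < β; β < λ; λ < α; α < ζ; ζ < ε; ε < ρ; ρ < ξ; ξ < φ; φ < μ; μ < χ; χ < γ.

ω < β < λ < α < ζ < ε < ρ < ξ < φ < μ < χ < γ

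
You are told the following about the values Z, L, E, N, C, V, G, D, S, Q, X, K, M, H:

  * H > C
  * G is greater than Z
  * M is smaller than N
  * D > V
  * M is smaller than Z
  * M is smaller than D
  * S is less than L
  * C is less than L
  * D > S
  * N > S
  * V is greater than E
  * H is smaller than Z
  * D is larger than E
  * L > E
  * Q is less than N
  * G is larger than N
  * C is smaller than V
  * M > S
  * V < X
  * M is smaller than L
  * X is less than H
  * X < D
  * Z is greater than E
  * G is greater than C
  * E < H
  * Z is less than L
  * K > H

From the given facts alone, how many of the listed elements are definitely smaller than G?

10

From G the given relations immediately reach C, N, Z.
From those, E, S, M, H, Q — 8 in total.
From those, X — 9 in total.
From those, V — 10 in total.
No other element is forced below G by the given relations, so the count is 10.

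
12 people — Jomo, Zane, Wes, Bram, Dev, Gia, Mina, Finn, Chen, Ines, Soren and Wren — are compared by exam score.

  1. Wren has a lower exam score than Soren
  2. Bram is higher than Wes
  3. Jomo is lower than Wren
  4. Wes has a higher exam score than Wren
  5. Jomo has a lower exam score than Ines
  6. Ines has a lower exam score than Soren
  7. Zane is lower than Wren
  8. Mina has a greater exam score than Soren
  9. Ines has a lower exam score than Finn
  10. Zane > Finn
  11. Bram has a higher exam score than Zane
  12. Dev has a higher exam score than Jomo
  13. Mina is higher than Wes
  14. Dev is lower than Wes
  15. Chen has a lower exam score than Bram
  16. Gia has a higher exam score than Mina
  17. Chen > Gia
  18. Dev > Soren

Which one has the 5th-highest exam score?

Chaining the given pairs: Jomo < Ines < Finn < Zane < Wren < Soren < Dev < Wes < Mina < Gia < Chen < Bram.
Counting 5 from the largest end gives Wes.

Wes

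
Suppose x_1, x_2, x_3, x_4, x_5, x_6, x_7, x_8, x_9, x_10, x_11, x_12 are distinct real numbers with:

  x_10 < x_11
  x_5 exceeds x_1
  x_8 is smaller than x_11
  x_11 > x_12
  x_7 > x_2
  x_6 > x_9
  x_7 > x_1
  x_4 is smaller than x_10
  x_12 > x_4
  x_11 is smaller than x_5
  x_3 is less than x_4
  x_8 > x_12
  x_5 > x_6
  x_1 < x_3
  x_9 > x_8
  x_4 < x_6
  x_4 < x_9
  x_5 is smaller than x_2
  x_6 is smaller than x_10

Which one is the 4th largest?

x_11

The consecutive relations fix a unique order: x_1 < x_3 < x_4 < x_12 < x_8 < x_9 < x_6 < x_10 < x_11 < x_5 < x_2 < x_7.
The 4th largest is x_11.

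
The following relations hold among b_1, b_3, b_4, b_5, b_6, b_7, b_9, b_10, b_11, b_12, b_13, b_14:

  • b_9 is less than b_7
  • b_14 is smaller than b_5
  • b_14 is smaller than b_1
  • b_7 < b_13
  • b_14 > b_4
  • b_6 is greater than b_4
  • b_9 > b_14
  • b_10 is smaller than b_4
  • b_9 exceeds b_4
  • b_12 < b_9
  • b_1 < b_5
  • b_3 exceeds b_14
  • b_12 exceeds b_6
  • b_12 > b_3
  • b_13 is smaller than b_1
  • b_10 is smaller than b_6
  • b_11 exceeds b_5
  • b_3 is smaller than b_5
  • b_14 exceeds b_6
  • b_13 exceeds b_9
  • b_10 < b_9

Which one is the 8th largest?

Piecing the relations together gives one ordering: b_10 < b_4 < b_6 < b_14 < b_3 < b_12 < b_9 < b_7 < b_13 < b_1 < b_5 < b_11.
The 8th largest is b_3.

b_3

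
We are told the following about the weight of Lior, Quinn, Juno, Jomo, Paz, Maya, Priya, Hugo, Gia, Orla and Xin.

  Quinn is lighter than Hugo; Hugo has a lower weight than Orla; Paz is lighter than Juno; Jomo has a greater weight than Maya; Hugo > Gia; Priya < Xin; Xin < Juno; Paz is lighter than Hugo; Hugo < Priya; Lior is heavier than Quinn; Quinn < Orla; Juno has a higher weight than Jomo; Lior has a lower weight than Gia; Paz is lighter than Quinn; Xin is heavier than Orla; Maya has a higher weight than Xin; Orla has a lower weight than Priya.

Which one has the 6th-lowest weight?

Chaining the given pairs: Paz < Quinn < Lior < Gia < Hugo < Orla < Priya < Xin < Maya < Jomo < Juno.
Counting 6 from the smallest end gives Orla.

Orla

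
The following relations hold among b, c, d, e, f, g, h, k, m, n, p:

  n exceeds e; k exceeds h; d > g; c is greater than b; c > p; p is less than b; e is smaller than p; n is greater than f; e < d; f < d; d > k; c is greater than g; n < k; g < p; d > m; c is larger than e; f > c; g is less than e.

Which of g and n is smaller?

g

g < e and e < p give g < p.
Then p < b extends the chain to b.
Then b < c extends the chain to c.
Then c < f extends the chain to f.
With f < n: g < e < p < b < c < f < n.
So g < n; g is the smaller of the two.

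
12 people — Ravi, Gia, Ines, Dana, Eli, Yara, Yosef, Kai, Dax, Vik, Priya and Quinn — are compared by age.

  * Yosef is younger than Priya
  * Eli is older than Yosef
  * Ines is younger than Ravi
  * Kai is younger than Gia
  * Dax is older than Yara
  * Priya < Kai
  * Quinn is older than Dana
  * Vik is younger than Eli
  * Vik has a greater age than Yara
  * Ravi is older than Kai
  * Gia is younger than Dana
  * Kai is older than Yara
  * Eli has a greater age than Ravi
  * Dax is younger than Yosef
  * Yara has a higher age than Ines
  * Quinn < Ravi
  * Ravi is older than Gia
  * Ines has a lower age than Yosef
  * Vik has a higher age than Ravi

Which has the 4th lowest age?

Yosef

Chaining the given pairs: Ines < Yara < Dax < Yosef < Priya < Kai < Gia < Dana < Quinn < Ravi < Vik < Eli.
The 4th smallest is Yosef.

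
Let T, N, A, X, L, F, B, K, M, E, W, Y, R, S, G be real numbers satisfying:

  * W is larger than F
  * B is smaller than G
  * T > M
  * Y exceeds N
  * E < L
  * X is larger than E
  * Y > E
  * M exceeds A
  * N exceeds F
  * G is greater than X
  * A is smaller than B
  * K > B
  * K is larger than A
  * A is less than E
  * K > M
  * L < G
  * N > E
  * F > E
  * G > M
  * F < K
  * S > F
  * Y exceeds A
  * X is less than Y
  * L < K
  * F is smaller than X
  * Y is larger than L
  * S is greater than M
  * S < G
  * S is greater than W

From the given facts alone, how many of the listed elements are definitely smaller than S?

5

The elements the relations force below S are A, E, M, F, W — no chain reaches any other.
That is 5.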